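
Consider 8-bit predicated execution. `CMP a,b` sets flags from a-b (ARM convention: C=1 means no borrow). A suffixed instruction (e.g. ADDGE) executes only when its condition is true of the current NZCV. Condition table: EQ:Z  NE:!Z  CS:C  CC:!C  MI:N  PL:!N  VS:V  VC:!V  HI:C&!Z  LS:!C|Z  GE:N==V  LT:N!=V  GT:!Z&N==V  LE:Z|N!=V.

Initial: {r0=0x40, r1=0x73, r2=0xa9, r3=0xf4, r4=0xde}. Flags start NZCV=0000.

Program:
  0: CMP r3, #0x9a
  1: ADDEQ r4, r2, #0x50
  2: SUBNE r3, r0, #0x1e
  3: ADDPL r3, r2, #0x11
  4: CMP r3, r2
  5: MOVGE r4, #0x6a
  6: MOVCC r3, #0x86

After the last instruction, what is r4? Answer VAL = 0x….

VAL = 0x6a

[0] flags=0010 → (cmp)
[1] flags=0010 EQ?F → skip
[2] flags=0010 NE?T → r3=0x22
[3] flags=0010 PL?T → r3=0xba
[4] flags=0010 → (cmp)
[5] flags=0010 GE?T → r4=0x6a
[6] flags=0010 CC?F → skip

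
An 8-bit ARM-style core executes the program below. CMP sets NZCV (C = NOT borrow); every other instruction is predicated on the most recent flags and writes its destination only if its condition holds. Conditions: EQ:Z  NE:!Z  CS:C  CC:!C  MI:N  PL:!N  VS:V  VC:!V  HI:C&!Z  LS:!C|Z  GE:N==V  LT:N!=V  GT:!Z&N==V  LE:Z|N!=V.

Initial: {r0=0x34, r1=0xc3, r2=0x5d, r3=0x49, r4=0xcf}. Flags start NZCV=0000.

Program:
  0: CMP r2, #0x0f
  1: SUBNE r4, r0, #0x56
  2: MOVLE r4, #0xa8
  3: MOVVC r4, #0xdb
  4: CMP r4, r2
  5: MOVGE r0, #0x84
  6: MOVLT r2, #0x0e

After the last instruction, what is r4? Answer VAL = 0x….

VAL = 0xdb

[0] flags=0010 → (cmp)
[1] flags=0010 NE?T → r4=0xde
[2] flags=0010 LE?F → skip
[3] flags=0010 VC?T → r4=0xdb
[4] flags=0011 → (cmp)
[5] flags=0011 GE?F → skip
[6] flags=0011 LT?T → r2=0x0e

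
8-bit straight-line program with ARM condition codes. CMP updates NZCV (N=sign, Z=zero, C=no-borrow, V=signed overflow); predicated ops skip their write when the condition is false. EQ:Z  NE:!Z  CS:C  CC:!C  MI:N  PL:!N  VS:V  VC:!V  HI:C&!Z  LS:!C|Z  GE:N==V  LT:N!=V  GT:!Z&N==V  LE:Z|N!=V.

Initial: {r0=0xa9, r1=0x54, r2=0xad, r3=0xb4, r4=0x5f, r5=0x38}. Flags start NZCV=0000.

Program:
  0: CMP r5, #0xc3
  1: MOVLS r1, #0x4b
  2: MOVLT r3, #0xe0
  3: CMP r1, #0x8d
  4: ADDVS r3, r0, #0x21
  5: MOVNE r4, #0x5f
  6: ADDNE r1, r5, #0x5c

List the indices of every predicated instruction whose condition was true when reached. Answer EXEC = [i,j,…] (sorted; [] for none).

[0] flags=0000 → (cmp)
[1] flags=0000 LS?T → r1=0x4b
[2] flags=0000 LT?F → skip
[3] flags=1001 → (cmp)
[4] flags=1001 VS?T → r3=0xca
[5] flags=1001 NE?T → r4=0x5f
[6] flags=1001 NE?T → r1=0x94

EXEC = [1,4,5,6]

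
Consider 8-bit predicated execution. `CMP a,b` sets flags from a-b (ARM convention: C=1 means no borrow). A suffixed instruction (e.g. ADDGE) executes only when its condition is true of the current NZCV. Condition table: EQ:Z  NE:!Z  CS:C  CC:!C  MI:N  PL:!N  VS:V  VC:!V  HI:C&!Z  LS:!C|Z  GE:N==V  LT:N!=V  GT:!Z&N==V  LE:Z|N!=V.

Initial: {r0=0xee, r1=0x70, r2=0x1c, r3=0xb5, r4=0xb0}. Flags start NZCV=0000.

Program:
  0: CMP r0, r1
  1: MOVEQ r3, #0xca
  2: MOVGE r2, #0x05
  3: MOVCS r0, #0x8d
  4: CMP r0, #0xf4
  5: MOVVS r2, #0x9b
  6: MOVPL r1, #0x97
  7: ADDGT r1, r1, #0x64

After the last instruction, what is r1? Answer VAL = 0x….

VAL = 0x70

0: ✓ CMP  NZCV=0011
1: · MOVEQ
2: · MOVGE
3: ✓ MOVCS  r0←0x8d
4: ✓ CMP  NZCV=1000
5: · MOVVS
6: · MOVPL
7: · ADDGT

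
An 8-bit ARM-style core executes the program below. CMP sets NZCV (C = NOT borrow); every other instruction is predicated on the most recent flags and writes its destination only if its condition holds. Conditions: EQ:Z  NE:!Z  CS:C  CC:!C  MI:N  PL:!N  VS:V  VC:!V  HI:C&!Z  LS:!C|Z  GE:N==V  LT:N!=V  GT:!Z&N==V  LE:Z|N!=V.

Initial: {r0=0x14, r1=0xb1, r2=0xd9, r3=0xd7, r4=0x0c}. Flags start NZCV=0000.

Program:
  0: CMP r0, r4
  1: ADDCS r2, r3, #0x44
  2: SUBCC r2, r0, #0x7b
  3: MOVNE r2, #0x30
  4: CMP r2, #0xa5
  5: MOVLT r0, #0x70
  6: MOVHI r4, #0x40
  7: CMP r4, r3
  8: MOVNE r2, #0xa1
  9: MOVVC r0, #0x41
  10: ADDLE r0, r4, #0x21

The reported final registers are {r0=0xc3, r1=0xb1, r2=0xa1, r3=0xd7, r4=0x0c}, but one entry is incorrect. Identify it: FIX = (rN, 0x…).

FIX = (r0, 0x41)

[0] flags=0010 → (cmp)
[1] flags=0010 CS?T → r2=0x1b
[2] flags=0010 CC?F → skip
[3] flags=0010 NE?T → r2=0x30
[4] flags=1001 → (cmp)
[5] flags=1001 LT?F → skip
[6] flags=1001 HI?F → skip
[7] flags=0000 → (cmp)
[8] flags=0000 NE?T → r2=0xa1
[9] flags=0000 VC?T → r0=0x41
[10] flags=0000 LE?F → skip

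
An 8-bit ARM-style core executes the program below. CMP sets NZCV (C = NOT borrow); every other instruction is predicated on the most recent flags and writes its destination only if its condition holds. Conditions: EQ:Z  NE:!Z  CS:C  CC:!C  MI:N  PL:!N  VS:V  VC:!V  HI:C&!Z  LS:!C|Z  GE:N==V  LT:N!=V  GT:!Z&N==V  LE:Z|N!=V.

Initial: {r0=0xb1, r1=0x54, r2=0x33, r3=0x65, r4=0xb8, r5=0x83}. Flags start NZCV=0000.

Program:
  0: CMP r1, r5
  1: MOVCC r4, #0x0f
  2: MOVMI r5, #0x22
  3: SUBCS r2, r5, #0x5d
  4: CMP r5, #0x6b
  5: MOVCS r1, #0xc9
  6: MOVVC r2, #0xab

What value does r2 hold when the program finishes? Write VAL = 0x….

[0] flags=1001 → (cmp)
[1] flags=1001 CC?T → r4=0x0f
[2] flags=1001 MI?T → r5=0x22
[3] flags=1001 CS?F → skip
[4] flags=1000 → (cmp)
[5] flags=1000 CS?F → skip
[6] flags=1000 VC?T → r2=0xab

VAL = 0xab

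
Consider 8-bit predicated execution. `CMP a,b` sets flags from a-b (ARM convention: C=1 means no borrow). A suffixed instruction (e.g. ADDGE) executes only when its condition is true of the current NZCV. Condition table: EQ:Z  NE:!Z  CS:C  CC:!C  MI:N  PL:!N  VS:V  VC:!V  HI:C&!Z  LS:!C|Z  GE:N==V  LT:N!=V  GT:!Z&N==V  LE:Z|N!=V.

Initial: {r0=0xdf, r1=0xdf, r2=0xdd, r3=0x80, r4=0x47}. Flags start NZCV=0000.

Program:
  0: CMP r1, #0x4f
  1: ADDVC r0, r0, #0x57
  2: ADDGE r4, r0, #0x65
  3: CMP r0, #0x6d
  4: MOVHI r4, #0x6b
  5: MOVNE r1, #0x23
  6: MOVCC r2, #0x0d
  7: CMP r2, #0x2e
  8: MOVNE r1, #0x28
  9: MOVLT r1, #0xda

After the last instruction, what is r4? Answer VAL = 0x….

VAL = 0x47

0: ✓ CMP  NZCV=1010
1: ✓ ADDVC  r0←0x36
2: · ADDGE
3: ✓ CMP  NZCV=1000
4: · MOVHI
5: ✓ MOVNE  r1←0x23
6: ✓ MOVCC  r2←0x0d
7: ✓ CMP  NZCV=1000
8: ✓ MOVNE  r1←0x28
9: ✓ MOVLT  r1←0xda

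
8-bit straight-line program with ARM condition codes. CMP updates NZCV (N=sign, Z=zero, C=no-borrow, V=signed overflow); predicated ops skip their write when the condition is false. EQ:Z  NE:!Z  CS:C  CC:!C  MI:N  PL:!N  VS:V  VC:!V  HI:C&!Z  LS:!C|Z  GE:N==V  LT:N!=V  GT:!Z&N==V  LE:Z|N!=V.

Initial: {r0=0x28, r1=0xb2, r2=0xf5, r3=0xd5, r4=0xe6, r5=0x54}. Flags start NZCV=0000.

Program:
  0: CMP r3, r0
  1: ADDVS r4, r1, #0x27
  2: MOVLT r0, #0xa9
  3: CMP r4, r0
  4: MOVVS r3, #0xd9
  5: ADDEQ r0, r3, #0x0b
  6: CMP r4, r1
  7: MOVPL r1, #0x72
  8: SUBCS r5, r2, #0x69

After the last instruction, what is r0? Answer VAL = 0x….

[0] flags=1010 → (cmp)
[1] flags=1010 VS?F → skip
[2] flags=1010 LT?T → r0=0xa9
[3] flags=0010 → (cmp)
[4] flags=0010 VS?F → skip
[5] flags=0010 EQ?F → skip
[6] flags=0010 → (cmp)
[7] flags=0010 PL?T → r1=0x72
[8] flags=0010 CS?T → r5=0x8c

VAL = 0xa9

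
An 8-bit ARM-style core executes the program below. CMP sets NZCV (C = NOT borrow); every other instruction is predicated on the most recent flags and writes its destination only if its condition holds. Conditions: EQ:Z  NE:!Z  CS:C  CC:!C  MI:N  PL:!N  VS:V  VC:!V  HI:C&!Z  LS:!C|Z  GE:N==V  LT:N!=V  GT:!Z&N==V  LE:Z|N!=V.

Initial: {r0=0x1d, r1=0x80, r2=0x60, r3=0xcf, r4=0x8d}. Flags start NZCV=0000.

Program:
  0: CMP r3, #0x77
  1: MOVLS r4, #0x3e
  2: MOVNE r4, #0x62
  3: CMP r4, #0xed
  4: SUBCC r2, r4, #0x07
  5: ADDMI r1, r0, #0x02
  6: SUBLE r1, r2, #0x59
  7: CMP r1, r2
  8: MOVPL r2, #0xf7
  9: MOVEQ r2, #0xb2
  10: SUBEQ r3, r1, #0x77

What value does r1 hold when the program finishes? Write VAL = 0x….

0: ✓ CMP  NZCV=0011
1: · MOVLS
2: ✓ MOVNE  r4←0x62
3: ✓ CMP  NZCV=0000
4: ✓ SUBCC  r2←0x5b
5: · ADDMI
6: · SUBLE
7: ✓ CMP  NZCV=0011
8: ✓ MOVPL  r2←0xf7
9: · MOVEQ
10: · SUBEQ

VAL = 0x80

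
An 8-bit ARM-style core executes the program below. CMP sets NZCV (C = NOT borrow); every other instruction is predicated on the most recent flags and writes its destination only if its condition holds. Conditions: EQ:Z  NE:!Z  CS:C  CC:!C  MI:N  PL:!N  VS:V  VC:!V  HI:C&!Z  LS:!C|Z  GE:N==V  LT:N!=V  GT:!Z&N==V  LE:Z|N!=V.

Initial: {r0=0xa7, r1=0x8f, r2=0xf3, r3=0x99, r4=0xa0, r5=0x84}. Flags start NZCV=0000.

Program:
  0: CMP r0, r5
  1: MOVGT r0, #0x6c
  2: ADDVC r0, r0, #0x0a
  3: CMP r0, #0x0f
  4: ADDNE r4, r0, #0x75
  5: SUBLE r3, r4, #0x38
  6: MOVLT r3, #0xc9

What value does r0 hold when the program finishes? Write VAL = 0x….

VAL = 0x76

[0] flags=0010 → (cmp)
[1] flags=0010 GT?T → r0=0x6c
[2] flags=0010 VC?T → r0=0x76
[3] flags=0010 → (cmp)
[4] flags=0010 NE?T → r4=0xeb
[5] flags=0010 LE?F → skip
[6] flags=0010 LT?F → skip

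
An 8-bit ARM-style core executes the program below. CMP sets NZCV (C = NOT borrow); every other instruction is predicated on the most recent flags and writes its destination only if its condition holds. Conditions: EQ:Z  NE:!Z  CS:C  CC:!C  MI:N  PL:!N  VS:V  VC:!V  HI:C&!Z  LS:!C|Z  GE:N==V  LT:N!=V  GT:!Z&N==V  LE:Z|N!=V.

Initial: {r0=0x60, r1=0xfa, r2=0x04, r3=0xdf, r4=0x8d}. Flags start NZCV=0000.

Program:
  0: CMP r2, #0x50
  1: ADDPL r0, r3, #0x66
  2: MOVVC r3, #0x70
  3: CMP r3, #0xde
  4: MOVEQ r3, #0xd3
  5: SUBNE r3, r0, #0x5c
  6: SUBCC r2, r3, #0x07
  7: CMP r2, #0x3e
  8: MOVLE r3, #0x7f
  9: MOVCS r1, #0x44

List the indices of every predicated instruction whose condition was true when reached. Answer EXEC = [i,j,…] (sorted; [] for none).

EXEC = [2,5,6,8,9]

[0] flags=1000 → (cmp)
[1] flags=1000 PL?F → skip
[2] flags=1000 VC?T → r3=0x70
[3] flags=1001 → (cmp)
[4] flags=1001 EQ?F → skip
[5] flags=1001 NE?T → r3=0x04
[6] flags=1001 CC?T → r2=0xfd
[7] flags=1010 → (cmp)
[8] flags=1010 LE?T → r3=0x7f
[9] flags=1010 CS?T → r1=0x44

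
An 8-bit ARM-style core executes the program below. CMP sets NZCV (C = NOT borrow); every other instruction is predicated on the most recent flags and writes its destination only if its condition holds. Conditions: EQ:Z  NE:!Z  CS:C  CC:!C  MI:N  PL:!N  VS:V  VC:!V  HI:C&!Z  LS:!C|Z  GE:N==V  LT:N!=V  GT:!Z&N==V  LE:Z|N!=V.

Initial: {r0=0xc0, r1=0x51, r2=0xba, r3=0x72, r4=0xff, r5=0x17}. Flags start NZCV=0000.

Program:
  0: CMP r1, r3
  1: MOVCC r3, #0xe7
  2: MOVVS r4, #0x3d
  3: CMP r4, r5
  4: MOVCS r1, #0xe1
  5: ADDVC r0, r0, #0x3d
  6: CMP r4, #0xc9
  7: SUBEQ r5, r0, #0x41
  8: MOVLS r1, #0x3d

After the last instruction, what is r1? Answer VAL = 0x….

VAL = 0xe1

[0] flags=1000 → (cmp)
[1] flags=1000 CC?T → r3=0xe7
[2] flags=1000 VS?F → skip
[3] flags=1010 → (cmp)
[4] flags=1010 CS?T → r1=0xe1
[5] flags=1010 VC?T → r0=0xfd
[6] flags=0010 → (cmp)
[7] flags=0010 EQ?F → skip
[8] flags=0010 LS?F → skip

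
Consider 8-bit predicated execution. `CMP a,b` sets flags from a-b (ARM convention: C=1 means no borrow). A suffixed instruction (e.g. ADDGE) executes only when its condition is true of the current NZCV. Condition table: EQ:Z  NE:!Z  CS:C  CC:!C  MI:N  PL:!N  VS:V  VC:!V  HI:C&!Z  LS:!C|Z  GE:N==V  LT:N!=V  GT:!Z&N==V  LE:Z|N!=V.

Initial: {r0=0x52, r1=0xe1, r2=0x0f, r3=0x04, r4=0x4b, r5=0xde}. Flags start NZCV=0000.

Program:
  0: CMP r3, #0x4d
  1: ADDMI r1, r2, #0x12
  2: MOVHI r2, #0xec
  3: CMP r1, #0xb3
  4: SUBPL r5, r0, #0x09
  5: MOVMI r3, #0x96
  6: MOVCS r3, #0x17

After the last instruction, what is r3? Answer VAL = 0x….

VAL = 0x04

[0] flags=1000 → (cmp)
[1] flags=1000 MI?T → r1=0x21
[2] flags=1000 HI?F → skip
[3] flags=0000 → (cmp)
[4] flags=0000 PL?T → r5=0x49
[5] flags=0000 MI?F → skip
[6] flags=0000 CS?F → skip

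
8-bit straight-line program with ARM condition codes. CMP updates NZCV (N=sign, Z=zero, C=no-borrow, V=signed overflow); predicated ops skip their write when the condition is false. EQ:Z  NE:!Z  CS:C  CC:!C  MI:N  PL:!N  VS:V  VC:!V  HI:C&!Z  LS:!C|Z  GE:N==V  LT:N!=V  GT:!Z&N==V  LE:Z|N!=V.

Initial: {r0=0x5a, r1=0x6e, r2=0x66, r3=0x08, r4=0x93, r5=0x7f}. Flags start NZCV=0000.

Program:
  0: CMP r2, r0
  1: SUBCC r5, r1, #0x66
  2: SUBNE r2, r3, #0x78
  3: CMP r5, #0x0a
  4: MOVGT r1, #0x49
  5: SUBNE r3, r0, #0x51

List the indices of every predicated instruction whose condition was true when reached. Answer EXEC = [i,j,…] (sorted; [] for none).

EXEC = [2,4,5]

[0] flags=0010 → (cmp)
[1] flags=0010 CC?F → skip
[2] flags=0010 NE?T → r2=0x90
[3] flags=0010 → (cmp)
[4] flags=0010 GT?T → r1=0x49
[5] flags=0010 NE?T → r3=0x09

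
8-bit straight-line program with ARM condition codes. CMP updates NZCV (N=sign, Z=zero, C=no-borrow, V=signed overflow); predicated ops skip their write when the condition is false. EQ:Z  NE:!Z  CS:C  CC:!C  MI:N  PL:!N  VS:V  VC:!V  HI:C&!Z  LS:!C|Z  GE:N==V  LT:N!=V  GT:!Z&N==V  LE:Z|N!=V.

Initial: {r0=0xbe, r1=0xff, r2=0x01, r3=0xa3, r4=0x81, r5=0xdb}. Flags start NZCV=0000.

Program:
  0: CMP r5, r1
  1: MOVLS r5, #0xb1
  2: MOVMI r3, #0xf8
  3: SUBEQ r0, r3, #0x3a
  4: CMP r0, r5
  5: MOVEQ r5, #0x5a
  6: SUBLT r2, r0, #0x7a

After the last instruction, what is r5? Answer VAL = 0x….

VAL = 0xb1

[0] flags=1000 → (cmp)
[1] flags=1000 LS?T → r5=0xb1
[2] flags=1000 MI?T → r3=0xf8
[3] flags=1000 EQ?F → skip
[4] flags=0010 → (cmp)
[5] flags=0010 EQ?F → skip
[6] flags=0010 LT?F → skip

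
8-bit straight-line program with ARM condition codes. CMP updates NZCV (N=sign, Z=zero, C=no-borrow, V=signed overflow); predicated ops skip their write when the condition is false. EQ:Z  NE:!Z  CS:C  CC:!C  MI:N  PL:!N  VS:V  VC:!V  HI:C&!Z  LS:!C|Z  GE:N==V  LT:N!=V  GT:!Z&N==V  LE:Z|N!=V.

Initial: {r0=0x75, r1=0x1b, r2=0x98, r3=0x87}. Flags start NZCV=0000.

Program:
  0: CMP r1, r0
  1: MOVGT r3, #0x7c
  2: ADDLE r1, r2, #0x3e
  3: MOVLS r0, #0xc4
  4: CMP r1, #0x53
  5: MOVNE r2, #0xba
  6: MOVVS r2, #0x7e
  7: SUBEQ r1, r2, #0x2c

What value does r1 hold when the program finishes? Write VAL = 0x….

VAL = 0xd6

0: ✓ CMP  NZCV=1000
1: · MOVGT
2: ✓ ADDLE  r1←0xd6
3: ✓ MOVLS  r0←0xc4
4: ✓ CMP  NZCV=1010
5: ✓ MOVNE  r2←0xba
6: · MOVVS
7: · SUBEQ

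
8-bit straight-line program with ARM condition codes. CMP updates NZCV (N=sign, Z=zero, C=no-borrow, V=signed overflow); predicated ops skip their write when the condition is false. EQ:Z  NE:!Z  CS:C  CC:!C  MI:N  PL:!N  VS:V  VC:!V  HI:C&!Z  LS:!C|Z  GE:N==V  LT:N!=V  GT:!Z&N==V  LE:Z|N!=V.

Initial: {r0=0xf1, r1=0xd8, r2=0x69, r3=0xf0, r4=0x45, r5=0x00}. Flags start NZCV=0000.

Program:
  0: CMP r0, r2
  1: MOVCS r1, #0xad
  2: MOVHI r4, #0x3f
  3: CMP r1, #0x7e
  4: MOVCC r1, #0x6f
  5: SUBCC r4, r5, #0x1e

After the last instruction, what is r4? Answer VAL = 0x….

[0] flags=1010 → (cmp)
[1] flags=1010 CS?T → r1=0xad
[2] flags=1010 HI?T → r4=0x3f
[3] flags=0011 → (cmp)
[4] flags=0011 CC?F → skip
[5] flags=0011 CC?F → skip

VAL = 0x3f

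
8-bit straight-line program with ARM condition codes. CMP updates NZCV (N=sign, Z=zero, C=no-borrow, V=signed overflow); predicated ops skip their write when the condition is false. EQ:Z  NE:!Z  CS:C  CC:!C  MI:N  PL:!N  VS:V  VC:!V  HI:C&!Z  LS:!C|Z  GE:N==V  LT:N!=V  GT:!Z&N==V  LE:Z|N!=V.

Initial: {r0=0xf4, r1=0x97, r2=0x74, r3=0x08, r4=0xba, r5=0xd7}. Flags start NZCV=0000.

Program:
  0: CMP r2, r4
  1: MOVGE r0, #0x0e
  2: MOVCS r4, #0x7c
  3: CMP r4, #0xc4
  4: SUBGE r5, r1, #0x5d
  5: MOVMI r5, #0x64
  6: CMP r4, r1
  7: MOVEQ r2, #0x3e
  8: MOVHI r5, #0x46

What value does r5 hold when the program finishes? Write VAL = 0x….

VAL = 0x46

0: ✓ CMP  NZCV=1001
1: ✓ MOVGE  r0←0x0e
2: · MOVCS
3: ✓ CMP  NZCV=1000
4: · SUBGE
5: ✓ MOVMI  r5←0x64
6: ✓ CMP  NZCV=0010
7: · MOVEQ
8: ✓ MOVHI  r5←0x46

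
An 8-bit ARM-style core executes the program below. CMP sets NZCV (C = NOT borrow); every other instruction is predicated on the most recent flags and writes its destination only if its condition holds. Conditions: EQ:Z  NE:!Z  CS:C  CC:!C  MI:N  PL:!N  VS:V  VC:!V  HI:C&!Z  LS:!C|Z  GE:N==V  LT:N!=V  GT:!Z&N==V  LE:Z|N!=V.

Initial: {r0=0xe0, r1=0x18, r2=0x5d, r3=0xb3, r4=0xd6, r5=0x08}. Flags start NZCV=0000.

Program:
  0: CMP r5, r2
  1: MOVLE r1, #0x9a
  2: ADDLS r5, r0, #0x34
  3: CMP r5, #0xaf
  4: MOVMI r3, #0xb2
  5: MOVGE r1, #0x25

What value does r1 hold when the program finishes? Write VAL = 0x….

[0] flags=1000 → (cmp)
[1] flags=1000 LE?T → r1=0x9a
[2] flags=1000 LS?T → r5=0x14
[3] flags=0000 → (cmp)
[4] flags=0000 MI?F → skip
[5] flags=0000 GE?T → r1=0x25

VAL = 0x25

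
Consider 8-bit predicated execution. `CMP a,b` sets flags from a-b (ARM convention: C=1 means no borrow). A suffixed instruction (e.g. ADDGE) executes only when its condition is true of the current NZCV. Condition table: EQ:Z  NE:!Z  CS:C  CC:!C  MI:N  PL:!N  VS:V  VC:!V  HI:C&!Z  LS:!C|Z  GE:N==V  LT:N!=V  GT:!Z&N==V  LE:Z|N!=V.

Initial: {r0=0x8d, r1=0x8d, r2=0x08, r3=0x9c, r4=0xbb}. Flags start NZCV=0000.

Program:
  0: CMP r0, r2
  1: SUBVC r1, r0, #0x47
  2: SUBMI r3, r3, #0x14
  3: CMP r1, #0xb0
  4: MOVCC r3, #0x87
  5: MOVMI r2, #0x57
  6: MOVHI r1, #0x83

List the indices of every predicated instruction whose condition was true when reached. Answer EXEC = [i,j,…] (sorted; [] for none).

[0] flags=1010 → (cmp)
[1] flags=1010 VC?T → r1=0x46
[2] flags=1010 MI?T → r3=0x88
[3] flags=1001 → (cmp)
[4] flags=1001 CC?T → r3=0x87
[5] flags=1001 MI?T → r2=0x57
[6] flags=1001 HI?F → skip

EXEC = [1,2,4,5]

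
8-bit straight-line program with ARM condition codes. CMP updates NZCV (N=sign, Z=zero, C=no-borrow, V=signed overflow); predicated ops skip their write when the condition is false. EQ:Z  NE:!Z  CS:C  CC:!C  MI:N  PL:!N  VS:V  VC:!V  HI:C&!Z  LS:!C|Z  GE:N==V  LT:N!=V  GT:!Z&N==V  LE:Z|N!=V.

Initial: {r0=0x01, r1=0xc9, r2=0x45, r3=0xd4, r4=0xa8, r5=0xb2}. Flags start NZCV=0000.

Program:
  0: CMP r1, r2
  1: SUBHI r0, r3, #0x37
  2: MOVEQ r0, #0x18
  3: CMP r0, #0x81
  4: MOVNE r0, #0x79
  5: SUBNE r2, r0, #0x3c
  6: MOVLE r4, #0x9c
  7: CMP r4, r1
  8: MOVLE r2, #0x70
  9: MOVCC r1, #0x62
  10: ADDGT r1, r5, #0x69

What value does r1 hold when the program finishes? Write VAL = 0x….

[0] flags=1010 → (cmp)
[1] flags=1010 HI?T → r0=0x9d
[2] flags=1010 EQ?F → skip
[3] flags=0010 → (cmp)
[4] flags=0010 NE?T → r0=0x79
[5] flags=0010 NE?T → r2=0x3d
[6] flags=0010 LE?F → skip
[7] flags=1000 → (cmp)
[8] flags=1000 LE?T → r2=0x70
[9] flags=1000 CC?T → r1=0x62
[10] flags=1000 GT?F → skip

VAL = 0x62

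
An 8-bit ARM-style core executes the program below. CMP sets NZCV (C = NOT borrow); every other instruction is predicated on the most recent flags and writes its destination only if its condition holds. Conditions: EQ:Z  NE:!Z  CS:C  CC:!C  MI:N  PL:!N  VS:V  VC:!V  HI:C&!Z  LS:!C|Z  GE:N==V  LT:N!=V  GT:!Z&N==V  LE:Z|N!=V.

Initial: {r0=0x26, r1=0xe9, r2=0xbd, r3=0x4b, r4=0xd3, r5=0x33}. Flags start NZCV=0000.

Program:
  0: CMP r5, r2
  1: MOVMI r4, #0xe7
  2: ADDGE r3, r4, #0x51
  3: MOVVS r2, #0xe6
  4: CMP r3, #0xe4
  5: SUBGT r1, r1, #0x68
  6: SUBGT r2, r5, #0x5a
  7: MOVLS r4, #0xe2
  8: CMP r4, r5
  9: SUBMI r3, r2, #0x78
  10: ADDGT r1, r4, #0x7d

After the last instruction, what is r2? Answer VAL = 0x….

[0] flags=0000 → (cmp)
[1] flags=0000 MI?F → skip
[2] flags=0000 GE?T → r3=0x24
[3] flags=0000 VS?F → skip
[4] flags=0000 → (cmp)
[5] flags=0000 GT?T → r1=0x81
[6] flags=0000 GT?T → r2=0xd9
[7] flags=0000 LS?T → r4=0xe2
[8] flags=1010 → (cmp)
[9] flags=1010 MI?T → r3=0x61
[10] flags=1010 GT?F → skip

VAL = 0xd9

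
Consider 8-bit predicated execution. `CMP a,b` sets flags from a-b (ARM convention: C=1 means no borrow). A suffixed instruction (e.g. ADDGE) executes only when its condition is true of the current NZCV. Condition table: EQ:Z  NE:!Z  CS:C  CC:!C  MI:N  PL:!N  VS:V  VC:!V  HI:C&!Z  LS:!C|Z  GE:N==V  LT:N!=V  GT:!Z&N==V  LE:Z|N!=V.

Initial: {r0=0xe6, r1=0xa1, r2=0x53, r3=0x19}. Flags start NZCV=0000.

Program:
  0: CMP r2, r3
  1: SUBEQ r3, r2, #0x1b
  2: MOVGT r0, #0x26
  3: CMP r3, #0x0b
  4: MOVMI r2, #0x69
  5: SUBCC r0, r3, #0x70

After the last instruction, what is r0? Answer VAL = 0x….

0: ✓ CMP  NZCV=0010
1: · SUBEQ
2: ✓ MOVGT  r0←0x26
3: ✓ CMP  NZCV=0010
4: · MOVMI
5: · SUBCC

VAL = 0x26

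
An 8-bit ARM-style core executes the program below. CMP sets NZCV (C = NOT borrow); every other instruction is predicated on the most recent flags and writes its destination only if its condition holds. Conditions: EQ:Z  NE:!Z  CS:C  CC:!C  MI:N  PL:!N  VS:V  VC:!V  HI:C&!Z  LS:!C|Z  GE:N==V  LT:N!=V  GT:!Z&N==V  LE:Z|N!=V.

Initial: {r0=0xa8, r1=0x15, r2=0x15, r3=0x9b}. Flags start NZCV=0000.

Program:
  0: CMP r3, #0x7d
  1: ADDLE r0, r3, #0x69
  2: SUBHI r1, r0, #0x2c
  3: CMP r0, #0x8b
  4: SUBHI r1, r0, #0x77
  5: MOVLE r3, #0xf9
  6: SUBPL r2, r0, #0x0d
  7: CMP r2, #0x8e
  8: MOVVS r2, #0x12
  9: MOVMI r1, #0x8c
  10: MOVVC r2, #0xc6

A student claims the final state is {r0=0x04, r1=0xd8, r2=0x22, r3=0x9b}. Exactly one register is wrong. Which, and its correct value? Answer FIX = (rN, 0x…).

0: ✓ CMP  NZCV=0011
1: ✓ ADDLE  r0←0x04
2: ✓ SUBHI  r1←0xd8
3: ✓ CMP  NZCV=0000
4: · SUBHI
5: · MOVLE
6: ✓ SUBPL  r2←0xf7
7: ✓ CMP  NZCV=0010
8: · MOVVS
9: · MOVMI
10: ✓ MOVVC  r2←0xc6

FIX = (r2, 0xc6)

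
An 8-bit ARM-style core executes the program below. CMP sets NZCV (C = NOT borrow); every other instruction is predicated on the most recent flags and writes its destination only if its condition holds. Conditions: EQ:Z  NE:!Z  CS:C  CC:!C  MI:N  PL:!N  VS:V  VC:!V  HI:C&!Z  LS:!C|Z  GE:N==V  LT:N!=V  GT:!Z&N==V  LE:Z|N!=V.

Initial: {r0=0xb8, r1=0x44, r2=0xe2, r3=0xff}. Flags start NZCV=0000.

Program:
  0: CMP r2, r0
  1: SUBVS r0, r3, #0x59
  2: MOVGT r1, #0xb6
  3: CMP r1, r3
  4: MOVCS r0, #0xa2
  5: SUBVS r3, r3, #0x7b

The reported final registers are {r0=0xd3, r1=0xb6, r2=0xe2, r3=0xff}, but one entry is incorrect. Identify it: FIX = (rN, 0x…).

FIX = (r0, 0xb8)

[0] flags=0010 → (cmp)
[1] flags=0010 VS?F → skip
[2] flags=0010 GT?T → r1=0xb6
[3] flags=1000 → (cmp)
[4] flags=1000 CS?F → skip
[5] flags=1000 VS?F → skip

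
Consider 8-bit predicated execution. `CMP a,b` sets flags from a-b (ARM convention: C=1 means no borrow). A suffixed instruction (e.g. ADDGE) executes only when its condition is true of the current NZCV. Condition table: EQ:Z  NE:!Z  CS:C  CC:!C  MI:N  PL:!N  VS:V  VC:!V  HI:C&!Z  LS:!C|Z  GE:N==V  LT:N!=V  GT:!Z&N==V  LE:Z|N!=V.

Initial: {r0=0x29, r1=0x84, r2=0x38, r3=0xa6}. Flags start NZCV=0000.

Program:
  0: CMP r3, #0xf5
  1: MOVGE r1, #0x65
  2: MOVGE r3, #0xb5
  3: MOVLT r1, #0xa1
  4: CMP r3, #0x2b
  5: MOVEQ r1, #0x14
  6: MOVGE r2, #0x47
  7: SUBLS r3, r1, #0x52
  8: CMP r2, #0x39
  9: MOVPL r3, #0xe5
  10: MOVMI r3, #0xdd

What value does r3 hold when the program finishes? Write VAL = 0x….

0: ✓ CMP  NZCV=1000
1: · MOVGE
2: · MOVGE
3: ✓ MOVLT  r1←0xa1
4: ✓ CMP  NZCV=0011
5: · MOVEQ
6: · MOVGE
7: · SUBLS
8: ✓ CMP  NZCV=1000
9: · MOVPL
10: ✓ MOVMI  r3←0xdd

VAL = 0xdd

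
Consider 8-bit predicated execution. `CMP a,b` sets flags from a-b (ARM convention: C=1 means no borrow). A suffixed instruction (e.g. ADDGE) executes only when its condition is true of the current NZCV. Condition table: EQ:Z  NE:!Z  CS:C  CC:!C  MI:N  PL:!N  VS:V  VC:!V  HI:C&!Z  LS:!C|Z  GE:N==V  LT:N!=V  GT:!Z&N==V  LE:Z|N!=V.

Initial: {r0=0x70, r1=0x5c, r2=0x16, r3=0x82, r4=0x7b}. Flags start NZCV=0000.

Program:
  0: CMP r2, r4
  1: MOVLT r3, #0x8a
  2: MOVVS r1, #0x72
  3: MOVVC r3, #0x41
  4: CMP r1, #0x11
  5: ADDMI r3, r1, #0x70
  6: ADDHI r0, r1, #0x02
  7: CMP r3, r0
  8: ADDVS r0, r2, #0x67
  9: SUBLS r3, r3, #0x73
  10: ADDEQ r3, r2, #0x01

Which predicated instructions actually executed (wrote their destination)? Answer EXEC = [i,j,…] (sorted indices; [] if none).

EXEC = [1,3,6,9]

[0] flags=1000 → (cmp)
[1] flags=1000 LT?T → r3=0x8a
[2] flags=1000 VS?F → skip
[3] flags=1000 VC?T → r3=0x41
[4] flags=0010 → (cmp)
[5] flags=0010 MI?F → skip
[6] flags=0010 HI?T → r0=0x5e
[7] flags=1000 → (cmp)
[8] flags=1000 VS?F → skip
[9] flags=1000 LS?T → r3=0xce
[10] flags=1000 EQ?F → skip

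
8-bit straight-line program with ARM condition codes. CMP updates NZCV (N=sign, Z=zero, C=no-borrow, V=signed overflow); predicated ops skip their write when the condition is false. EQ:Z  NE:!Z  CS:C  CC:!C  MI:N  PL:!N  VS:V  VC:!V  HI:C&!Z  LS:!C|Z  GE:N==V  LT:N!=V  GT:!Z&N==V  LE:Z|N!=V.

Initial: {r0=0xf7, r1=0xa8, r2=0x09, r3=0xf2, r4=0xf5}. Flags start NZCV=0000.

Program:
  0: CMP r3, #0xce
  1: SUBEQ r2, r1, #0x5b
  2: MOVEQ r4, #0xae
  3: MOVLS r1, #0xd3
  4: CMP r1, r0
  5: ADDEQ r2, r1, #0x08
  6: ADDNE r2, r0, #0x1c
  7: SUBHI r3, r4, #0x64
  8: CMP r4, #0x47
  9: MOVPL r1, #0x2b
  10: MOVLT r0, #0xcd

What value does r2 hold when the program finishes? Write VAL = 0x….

VAL = 0x13

[0] flags=0010 → (cmp)
[1] flags=0010 EQ?F → skip
[2] flags=0010 EQ?F → skip
[3] flags=0010 LS?F → skip
[4] flags=1000 → (cmp)
[5] flags=1000 EQ?F → skip
[6] flags=1000 NE?T → r2=0x13
[7] flags=1000 HI?F → skip
[8] flags=1010 → (cmp)
[9] flags=1010 PL?F → skip
[10] flags=1010 LT?T → r0=0xcd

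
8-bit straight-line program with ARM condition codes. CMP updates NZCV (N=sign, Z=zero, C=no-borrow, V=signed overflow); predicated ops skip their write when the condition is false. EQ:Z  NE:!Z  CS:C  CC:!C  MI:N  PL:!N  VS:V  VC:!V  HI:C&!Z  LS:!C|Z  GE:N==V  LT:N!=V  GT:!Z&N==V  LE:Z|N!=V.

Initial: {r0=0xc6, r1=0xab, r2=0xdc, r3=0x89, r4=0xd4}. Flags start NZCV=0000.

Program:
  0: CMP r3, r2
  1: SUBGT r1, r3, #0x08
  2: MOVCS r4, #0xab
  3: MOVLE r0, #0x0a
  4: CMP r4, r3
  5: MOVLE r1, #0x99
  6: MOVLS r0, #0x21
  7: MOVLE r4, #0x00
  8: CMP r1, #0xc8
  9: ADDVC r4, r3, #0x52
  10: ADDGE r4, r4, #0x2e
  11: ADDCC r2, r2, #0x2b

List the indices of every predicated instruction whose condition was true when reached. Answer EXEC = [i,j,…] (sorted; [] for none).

EXEC = [3,9,11]

0: ✓ CMP  NZCV=1000
1: · SUBGT
2: · MOVCS
3: ✓ MOVLE  r0←0x0a
4: ✓ CMP  NZCV=0010
5: · MOVLE
6: · MOVLS
7: · MOVLE
8: ✓ CMP  NZCV=1000
9: ✓ ADDVC  r4←0xdb
10: · ADDGE
11: ✓ ADDCC  r2←0x07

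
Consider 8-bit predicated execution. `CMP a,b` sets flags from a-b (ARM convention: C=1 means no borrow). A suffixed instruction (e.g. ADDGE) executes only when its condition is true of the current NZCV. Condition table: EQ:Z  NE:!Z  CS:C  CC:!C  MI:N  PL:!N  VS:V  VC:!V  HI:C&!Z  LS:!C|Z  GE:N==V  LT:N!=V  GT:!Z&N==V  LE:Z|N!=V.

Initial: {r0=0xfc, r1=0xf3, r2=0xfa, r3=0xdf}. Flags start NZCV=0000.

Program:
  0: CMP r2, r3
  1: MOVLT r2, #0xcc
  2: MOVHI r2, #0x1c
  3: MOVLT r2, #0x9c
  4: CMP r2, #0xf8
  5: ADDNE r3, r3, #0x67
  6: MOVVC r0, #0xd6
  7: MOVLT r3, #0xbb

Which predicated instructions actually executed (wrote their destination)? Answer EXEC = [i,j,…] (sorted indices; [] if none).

[0] flags=0010 → (cmp)
[1] flags=0010 LT?F → skip
[2] flags=0010 HI?T → r2=0x1c
[3] flags=0010 LT?F → skip
[4] flags=0000 → (cmp)
[5] flags=0000 NE?T → r3=0x46
[6] flags=0000 VC?T → r0=0xd6
[7] flags=0000 LT?F → skip

EXEC = [2,5,6]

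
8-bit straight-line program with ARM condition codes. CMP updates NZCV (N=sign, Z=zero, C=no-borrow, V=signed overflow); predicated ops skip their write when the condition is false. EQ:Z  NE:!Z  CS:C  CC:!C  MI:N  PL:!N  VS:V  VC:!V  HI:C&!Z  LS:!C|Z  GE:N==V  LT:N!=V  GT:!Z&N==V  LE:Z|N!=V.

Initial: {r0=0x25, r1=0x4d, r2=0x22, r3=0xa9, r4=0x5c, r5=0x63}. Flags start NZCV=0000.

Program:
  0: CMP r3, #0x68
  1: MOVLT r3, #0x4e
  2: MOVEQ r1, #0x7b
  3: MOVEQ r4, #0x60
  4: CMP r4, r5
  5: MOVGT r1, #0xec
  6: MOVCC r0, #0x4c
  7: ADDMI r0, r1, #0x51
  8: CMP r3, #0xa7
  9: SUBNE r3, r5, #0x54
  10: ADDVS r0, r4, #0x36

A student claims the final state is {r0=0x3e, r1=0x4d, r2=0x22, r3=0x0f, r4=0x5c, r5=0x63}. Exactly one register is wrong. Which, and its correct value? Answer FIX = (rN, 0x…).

FIX = (r0, 0x92)

[0] flags=0011 → (cmp)
[1] flags=0011 LT?T → r3=0x4e
[2] flags=0011 EQ?F → skip
[3] flags=0011 EQ?F → skip
[4] flags=1000 → (cmp)
[5] flags=1000 GT?F → skip
[6] flags=1000 CC?T → r0=0x4c
[7] flags=1000 MI?T → r0=0x9e
[8] flags=1001 → (cmp)
[9] flags=1001 NE?T → r3=0x0f
[10] flags=1001 VS?T → r0=0x92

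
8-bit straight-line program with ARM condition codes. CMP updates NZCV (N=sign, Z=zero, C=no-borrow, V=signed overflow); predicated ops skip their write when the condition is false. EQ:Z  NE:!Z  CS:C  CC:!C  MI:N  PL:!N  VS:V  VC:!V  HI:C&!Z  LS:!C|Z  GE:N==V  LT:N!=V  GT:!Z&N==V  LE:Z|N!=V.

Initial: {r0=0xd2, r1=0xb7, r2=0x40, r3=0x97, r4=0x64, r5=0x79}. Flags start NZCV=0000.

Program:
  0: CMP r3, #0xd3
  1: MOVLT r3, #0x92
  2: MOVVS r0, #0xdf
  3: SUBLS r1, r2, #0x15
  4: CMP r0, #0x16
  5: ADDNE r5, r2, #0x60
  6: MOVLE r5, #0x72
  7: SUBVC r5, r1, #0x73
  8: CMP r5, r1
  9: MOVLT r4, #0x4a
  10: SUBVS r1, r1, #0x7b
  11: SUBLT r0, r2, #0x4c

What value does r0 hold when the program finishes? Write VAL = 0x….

[0] flags=1000 → (cmp)
[1] flags=1000 LT?T → r3=0x92
[2] flags=1000 VS?F → skip
[3] flags=1000 LS?T → r1=0x2b
[4] flags=1010 → (cmp)
[5] flags=1010 NE?T → r5=0xa0
[6] flags=1010 LE?T → r5=0x72
[7] flags=1010 VC?T → r5=0xb8
[8] flags=1010 → (cmp)
[9] flags=1010 LT?T → r4=0x4a
[10] flags=1010 VS?F → skip
[11] flags=1010 LT?T → r0=0xf4

VAL = 0xf4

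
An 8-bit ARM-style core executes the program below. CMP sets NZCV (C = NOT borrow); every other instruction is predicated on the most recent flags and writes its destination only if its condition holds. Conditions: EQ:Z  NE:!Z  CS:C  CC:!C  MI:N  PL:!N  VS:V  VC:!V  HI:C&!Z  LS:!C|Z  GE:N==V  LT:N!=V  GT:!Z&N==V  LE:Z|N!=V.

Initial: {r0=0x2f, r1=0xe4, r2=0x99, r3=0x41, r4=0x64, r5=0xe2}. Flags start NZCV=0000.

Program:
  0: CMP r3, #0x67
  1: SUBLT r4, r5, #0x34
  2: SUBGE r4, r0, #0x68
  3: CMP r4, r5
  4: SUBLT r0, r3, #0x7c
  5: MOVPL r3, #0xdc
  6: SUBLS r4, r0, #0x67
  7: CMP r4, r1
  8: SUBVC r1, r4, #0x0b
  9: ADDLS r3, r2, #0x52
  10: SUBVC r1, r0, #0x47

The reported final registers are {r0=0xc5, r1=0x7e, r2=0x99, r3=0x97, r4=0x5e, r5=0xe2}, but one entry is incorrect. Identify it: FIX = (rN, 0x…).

[0] flags=1000 → (cmp)
[1] flags=1000 LT?T → r4=0xae
[2] flags=1000 GE?F → skip
[3] flags=1000 → (cmp)
[4] flags=1000 LT?T → r0=0xc5
[5] flags=1000 PL?F → skip
[6] flags=1000 LS?T → r4=0x5e
[7] flags=0000 → (cmp)
[8] flags=0000 VC?T → r1=0x53
[9] flags=0000 LS?T → r3=0xeb
[10] flags=0000 VC?T → r1=0x7e

FIX = (r3, 0xeb)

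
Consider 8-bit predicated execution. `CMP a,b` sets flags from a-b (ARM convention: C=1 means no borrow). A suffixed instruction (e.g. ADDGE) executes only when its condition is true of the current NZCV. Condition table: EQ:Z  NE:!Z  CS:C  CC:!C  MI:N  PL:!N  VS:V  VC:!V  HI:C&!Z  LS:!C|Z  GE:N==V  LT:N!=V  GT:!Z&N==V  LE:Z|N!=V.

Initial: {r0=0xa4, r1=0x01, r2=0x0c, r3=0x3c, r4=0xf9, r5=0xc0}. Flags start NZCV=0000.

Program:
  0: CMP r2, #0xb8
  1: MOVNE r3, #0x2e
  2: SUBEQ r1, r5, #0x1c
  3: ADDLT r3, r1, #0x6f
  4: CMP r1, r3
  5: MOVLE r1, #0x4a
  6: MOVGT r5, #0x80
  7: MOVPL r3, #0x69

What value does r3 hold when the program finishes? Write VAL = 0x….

[0] flags=0000 → (cmp)
[1] flags=0000 NE?T → r3=0x2e
[2] flags=0000 EQ?F → skip
[3] flags=0000 LT?F → skip
[4] flags=1000 → (cmp)
[5] flags=1000 LE?T → r1=0x4a
[6] flags=1000 GT?F → skip
[7] flags=1000 PL?F → skip

VAL = 0x2e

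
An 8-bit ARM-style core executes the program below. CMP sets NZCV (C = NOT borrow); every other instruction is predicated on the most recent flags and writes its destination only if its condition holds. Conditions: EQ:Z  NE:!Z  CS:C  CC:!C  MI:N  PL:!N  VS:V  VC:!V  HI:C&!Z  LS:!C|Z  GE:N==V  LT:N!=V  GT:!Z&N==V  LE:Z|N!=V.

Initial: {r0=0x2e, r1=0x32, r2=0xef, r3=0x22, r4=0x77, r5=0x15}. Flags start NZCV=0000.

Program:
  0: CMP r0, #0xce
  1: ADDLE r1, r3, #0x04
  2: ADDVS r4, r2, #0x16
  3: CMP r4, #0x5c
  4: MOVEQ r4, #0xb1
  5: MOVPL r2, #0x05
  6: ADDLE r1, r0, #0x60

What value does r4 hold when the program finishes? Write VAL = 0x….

0: ✓ CMP  NZCV=0000
1: · ADDLE
2: · ADDVS
3: ✓ CMP  NZCV=0010
4: · MOVEQ
5: ✓ MOVPL  r2←0x05
6: · ADDLE

VAL = 0x77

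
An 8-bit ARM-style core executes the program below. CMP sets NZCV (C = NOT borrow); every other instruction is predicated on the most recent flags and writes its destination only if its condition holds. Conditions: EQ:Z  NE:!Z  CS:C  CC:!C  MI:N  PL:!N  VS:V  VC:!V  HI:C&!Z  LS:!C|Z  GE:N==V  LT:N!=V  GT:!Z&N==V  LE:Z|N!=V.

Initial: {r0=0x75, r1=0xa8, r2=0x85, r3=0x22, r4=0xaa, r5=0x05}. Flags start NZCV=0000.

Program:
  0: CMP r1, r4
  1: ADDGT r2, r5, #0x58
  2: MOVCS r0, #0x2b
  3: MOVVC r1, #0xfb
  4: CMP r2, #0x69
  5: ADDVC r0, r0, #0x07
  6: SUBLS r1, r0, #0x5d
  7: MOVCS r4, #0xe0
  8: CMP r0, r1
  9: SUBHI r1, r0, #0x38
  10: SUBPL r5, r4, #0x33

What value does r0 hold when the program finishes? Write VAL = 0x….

0: ✓ CMP  NZCV=1000
1: · ADDGT
2: · MOVCS
3: ✓ MOVVC  r1←0xfb
4: ✓ CMP  NZCV=0011
5: · ADDVC
6: · SUBLS
7: ✓ MOVCS  r4←0xe0
8: ✓ CMP  NZCV=0000
9: · SUBHI
10: ✓ SUBPL  r5←0xad

VAL = 0x75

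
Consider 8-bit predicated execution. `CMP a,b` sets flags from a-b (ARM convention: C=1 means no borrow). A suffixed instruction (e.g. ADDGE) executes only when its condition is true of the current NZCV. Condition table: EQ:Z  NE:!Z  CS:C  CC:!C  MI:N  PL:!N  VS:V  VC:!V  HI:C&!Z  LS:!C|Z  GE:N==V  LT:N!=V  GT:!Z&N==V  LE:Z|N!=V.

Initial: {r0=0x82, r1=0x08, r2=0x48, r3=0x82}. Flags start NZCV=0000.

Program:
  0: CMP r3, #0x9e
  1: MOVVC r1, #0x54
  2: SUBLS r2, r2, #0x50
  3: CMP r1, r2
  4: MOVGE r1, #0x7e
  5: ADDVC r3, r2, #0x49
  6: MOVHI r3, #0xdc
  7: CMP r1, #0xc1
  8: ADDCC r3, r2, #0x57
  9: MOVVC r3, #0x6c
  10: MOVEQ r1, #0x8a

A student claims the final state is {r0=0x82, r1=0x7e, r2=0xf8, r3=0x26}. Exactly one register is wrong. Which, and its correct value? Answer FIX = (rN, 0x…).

0: ✓ CMP  NZCV=1000
1: ✓ MOVVC  r1←0x54
2: ✓ SUBLS  r2←0xf8
3: ✓ CMP  NZCV=0000
4: ✓ MOVGE  r1←0x7e
5: ✓ ADDVC  r3←0x41
6: · MOVHI
7: ✓ CMP  NZCV=1001
8: ✓ ADDCC  r3←0x4f
9: · MOVVC
10: · MOVEQ

FIX = (r3, 0x4f)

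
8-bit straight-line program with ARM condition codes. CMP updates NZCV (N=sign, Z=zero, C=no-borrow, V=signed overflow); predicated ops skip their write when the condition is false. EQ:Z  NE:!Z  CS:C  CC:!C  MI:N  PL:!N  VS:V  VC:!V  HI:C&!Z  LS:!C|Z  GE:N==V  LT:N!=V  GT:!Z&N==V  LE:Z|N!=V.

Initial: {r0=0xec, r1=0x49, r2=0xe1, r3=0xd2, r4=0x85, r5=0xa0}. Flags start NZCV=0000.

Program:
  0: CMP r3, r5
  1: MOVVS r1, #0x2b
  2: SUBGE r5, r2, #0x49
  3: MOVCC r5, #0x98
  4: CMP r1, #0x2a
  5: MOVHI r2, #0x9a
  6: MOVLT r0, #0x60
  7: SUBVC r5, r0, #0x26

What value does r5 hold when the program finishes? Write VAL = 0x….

VAL = 0xc6

[0] flags=0010 → (cmp)
[1] flags=0010 VS?F → skip
[2] flags=0010 GE?T → r5=0x98
[3] flags=0010 CC?F → skip
[4] flags=0010 → (cmp)
[5] flags=0010 HI?T → r2=0x9a
[6] flags=0010 LT?F → skip
[7] flags=0010 VC?T → r5=0xc6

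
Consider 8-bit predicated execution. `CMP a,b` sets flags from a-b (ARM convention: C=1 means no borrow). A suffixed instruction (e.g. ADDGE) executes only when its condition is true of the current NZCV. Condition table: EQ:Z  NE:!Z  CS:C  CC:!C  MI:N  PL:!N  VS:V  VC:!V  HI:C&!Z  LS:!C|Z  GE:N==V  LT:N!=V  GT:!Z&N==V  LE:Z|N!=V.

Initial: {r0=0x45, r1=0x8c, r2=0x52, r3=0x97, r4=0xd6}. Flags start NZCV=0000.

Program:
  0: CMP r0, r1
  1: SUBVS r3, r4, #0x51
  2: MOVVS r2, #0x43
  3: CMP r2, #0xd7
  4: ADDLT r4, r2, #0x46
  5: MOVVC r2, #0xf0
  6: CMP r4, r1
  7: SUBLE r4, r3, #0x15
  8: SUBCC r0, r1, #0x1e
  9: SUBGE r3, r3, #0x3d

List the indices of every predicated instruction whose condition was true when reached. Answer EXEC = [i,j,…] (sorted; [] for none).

0: ✓ CMP  NZCV=1001
1: ✓ SUBVS  r3←0x85
2: ✓ MOVVS  r2←0x43
3: ✓ CMP  NZCV=0000
4: · ADDLT
5: ✓ MOVVC  r2←0xf0
6: ✓ CMP  NZCV=0010
7: · SUBLE
8: · SUBCC
9: ✓ SUBGE  r3←0x48

EXEC = [1,2,5,9]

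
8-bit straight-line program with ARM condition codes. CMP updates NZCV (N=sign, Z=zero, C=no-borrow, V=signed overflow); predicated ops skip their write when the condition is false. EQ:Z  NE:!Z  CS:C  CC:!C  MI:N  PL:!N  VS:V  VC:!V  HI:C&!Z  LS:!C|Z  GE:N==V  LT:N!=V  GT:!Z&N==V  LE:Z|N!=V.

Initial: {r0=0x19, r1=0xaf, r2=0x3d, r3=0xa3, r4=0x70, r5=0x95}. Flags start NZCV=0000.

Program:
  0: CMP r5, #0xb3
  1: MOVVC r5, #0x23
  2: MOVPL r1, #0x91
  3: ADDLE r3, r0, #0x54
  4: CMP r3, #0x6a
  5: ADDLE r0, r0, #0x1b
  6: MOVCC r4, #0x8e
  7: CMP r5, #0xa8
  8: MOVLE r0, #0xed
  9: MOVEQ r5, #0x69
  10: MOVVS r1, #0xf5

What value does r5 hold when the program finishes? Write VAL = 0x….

[0] flags=1000 → (cmp)
[1] flags=1000 VC?T → r5=0x23
[2] flags=1000 PL?F → skip
[3] flags=1000 LE?T → r3=0x6d
[4] flags=0010 → (cmp)
[5] flags=0010 LE?F → skip
[6] flags=0010 CC?F → skip
[7] flags=0000 → (cmp)
[8] flags=0000 LE?F → skip
[9] flags=0000 EQ?F → skip
[10] flags=0000 VS?F → skip

VAL = 0x23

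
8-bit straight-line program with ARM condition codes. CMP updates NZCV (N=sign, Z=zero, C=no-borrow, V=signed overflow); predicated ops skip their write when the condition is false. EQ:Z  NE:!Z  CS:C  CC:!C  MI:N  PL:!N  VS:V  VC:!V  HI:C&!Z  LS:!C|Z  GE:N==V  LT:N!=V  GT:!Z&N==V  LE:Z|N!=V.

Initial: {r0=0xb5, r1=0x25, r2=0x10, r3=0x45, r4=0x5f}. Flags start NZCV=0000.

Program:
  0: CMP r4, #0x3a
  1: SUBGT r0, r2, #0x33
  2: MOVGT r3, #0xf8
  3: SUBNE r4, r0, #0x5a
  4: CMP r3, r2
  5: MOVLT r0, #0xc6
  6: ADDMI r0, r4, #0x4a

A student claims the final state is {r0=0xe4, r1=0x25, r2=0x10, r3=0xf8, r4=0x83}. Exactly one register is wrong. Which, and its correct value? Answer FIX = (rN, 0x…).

0: ✓ CMP  NZCV=0010
1: ✓ SUBGT  r0←0xdd
2: ✓ MOVGT  r3←0xf8
3: ✓ SUBNE  r4←0x83
4: ✓ CMP  NZCV=1010
5: ✓ MOVLT  r0←0xc6
6: ✓ ADDMI  r0←0xcd

FIX = (r0, 0xcd)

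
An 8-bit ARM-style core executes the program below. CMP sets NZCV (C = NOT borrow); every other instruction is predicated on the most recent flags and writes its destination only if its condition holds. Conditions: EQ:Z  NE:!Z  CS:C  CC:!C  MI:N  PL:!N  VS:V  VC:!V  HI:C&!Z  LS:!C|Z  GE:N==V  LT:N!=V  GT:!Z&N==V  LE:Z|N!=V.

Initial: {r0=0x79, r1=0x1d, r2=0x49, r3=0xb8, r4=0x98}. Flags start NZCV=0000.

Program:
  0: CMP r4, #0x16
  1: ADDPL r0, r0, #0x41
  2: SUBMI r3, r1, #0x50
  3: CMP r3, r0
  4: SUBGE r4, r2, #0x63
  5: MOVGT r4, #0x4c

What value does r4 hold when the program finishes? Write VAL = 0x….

VAL = 0x98

[0] flags=1010 → (cmp)
[1] flags=1010 PL?F → skip
[2] flags=1010 MI?T → r3=0xcd
[3] flags=0011 → (cmp)
[4] flags=0011 GE?F → skip
[5] flags=0011 GT?F → skip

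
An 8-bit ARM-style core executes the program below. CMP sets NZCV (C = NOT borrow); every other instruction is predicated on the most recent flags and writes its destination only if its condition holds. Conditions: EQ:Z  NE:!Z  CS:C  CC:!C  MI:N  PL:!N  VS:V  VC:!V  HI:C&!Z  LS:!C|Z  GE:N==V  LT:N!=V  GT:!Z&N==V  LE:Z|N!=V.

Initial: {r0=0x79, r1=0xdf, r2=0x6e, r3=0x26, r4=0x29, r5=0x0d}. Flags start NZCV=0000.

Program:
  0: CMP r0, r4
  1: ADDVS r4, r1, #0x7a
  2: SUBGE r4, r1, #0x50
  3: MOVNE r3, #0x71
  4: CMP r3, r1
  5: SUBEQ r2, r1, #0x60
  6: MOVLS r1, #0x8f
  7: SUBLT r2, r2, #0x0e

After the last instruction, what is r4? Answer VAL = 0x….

[0] flags=0010 → (cmp)
[1] flags=0010 VS?F → skip
[2] flags=0010 GE?T → r4=0x8f
[3] flags=0010 NE?T → r3=0x71
[4] flags=1001 → (cmp)
[5] flags=1001 EQ?F → skip
[6] flags=1001 LS?T → r1=0x8f
[7] flags=1001 LT?F → skip

VAL = 0x8f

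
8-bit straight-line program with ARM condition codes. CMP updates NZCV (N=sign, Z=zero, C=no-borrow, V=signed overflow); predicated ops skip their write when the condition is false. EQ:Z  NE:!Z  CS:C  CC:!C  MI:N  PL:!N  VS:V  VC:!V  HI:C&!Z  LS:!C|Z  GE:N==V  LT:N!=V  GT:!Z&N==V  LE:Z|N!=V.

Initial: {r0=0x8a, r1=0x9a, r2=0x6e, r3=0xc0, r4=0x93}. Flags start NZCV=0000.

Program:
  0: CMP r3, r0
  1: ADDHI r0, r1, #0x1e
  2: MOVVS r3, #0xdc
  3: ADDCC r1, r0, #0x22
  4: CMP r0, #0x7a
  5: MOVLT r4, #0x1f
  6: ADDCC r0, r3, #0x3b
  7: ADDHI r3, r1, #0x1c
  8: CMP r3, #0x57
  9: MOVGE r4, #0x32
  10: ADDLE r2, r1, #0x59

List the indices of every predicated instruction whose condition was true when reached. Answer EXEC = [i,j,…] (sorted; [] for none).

EXEC = [1,5,7,10]

0: ✓ CMP  NZCV=0010
1: ✓ ADDHI  r0←0xb8
2: · MOVVS
3: · ADDCC
4: ✓ CMP  NZCV=0011
5: ✓ MOVLT  r4←0x1f
6: · ADDCC
7: ✓ ADDHI  r3←0xb6
8: ✓ CMP  NZCV=0011
9: · MOVGE
10: ✓ ADDLE  r2←0xf3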